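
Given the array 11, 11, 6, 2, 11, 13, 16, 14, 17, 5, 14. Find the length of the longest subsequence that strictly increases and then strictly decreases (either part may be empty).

inc[i] = longest strictly increasing subsequence ending at i; dec[i] = longest strictly decreasing subsequence starting at i:
i:      1  2  3  4  5  6  7  8  9 10 11
a[i]:  11 11  6  2 11 13 16 14 17  5 14
inc:    1  1  1  1  2  3  4  4  5  2  4
dec:    3  3  2  1  2  2  3  2  2  1  1
Best peak at i=7 (value 16): inc=4, dec=3, length 4+3−1 = 6.

6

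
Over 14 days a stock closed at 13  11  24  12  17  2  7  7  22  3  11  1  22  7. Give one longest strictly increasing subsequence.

Patience tails give the LIS length; then backtrack through the dp parents:
13 → extends → [13]
11 → replaces 13 → [11]
24 → extends → [11, 24]
12 → replaces 24 → [11, 12]
17 → extends → [11, 12, 17]
2 → replaces 11 → [2, 12, 17]
7 → replaces 12 → [2, 7, 17]
7 → already a tail → [2, 7, 17]
22 → extends → [2, 7, 17, 22]
3 → replaces 7 → [2, 3, 17, 22]
11 → replaces 17 → [2, 3, 11, 22]
1 → replaces 2 → [1, 3, 11, 22]
22 → already a tail → [1, 3, 11, 22]
7 → replaces 11 → [1, 3, 7, 22]
Length 4; one witness is 11, 12, 17, 22.

11, 12, 17, 22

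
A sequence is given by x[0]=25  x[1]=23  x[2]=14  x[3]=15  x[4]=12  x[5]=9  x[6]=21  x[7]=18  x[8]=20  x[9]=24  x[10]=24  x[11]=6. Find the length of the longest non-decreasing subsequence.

6

Track the smallest tail for each achievable length (allowing ties):
25 → extends → [25]
23 → replaces 25 → [23]
14 → replaces 23 → [14]
15 → extends → [14, 15]
12 → replaces 14 → [12, 15]
9 → replaces 12 → [9, 15]
21 → extends → [9, 15, 21]
18 → replaces 21 → [9, 15, 18]
20 → extends → [9, 15, 18, 20]
24 → extends → [9, 15, 18, 20, 24]
24 → extends → [9, 15, 18, 20, 24, 24]
6 → replaces 9 → [6, 15, 18, 20, 24, 24]
Six tails, so the longest non-decreasing subsequence has length 6 (e.g. 14, 15, 18, 20, 24, 24).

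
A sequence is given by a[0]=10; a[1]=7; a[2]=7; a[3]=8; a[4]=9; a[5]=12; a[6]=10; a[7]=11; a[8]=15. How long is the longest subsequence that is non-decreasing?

Let dp[i] be the length of the longest such subsequence ending at index i:
i:      0  1  2  3  4  5  6  7  8
a[i]:  10  7  7  8  9 12 10 11 15
dp:     1  1  2  3  4  5  5  6  7
Maximum dp value is 7.

7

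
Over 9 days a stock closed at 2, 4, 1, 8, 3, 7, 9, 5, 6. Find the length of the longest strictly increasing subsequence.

Let dp[i] be the length of the longest such subsequence ending at index i:
i:     1 2 3 4 5 6 7 8 9
a[i]:  2 4 1 8 3 7 9 5 6
dp:    1 2 1 3 2 3 4 3 4
Maximum dp value is 4.

4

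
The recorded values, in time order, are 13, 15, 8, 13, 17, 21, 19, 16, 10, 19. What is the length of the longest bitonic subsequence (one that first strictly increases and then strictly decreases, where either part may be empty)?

7

inc[i] = longest strictly increasing subsequence ending at i; dec[i] = longest strictly decreasing subsequence starting at i:
i:      1  2  3  4  5  6  7  8  9 10
a[i]:  13 15  8 13 17 21 19 16 10 19
inc:    1  2  1  2  3  4  4  3  2  4
dec:    2  3  1  2  3  4  3  2  1  1
Best peak at i=6 (value 21): inc=4, dec=4, length 4+4−1 = 7.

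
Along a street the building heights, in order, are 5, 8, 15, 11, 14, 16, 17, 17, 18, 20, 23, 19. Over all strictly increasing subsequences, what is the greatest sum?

132

Let S[i] be the best sum of a strictly increasing subsequence ending at i:
i:       1   2   3   4   5   6   7   8   9  10  11  12
a[i]:    5   8  15  11  14  16  17  17  18  20  23  19
S:       5  13  28  24  38  54  71  71  89 109 132 108
Maximum is 132 (e.g. 5 + 8 + 11 + 14 + 16 + 17 + 18 + 20 + 23).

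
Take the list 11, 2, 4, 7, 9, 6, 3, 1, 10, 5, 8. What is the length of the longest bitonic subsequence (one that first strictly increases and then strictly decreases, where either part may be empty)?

7

inc[i] = longest strictly increasing subsequence ending at i; dec[i] = longest strictly decreasing subsequence starting at i:
i:      1  2  3  4  5  6  7  8  9 10 11
a[i]:  11  2  4  7  9  6  3  1 10  5  8
inc:    1  1  2  3  4  3  2  1  5  3  4
dec:    5  2  3  4  4  3  2  1  2  1  1
Best peak at i=5 (value 9): inc=4, dec=4, length 4+4−1 = 7.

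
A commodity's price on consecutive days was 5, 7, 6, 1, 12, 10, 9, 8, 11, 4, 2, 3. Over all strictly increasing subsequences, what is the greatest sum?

Let S[i] be the best sum of a strictly increasing subsequence ending at i:
i:      1  2  3  4  5  6  7  8  9 10 11 12
a[i]:   5  7  6  1 12 10  9  8 11  4  2  3
S:      5 12 11  1 24 22 21 20 33  5  3  6
Maximum is 33 (e.g. 5 + 7 + 10 + 11).

33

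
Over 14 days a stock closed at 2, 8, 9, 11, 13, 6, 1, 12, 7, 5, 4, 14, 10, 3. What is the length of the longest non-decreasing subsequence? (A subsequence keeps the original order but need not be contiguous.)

Track the smallest tail for each achievable length (allowing ties):
2 → extends → [2]
8 → extends → [2, 8]
9 → extends → [2, 8, 9]
11 → extends → [2, 8, 9, 11]
13 → extends → [2, 8, 9, 11, 13]
6 → replaces 8 → [2, 6, 9, 11, 13]
1 → replaces 2 → [1, 6, 9, 11, 13]
12 → replaces 13 → [1, 6, 9, 11, 12]
7 → replaces 9 → [1, 6, 7, 11, 12]
5 → replaces 6 → [1, 5, 7, 11, 12]
4 → replaces 5 → [1, 4, 7, 11, 12]
14 → extends → [1, 4, 7, 11, 12, 14]
10 → replaces 11 → [1, 4, 7, 10, 12, 14]
3 → replaces 4 → [1, 3, 7, 10, 12, 14]
Six tails, so the longest non-decreasing subsequence has length 6 (e.g. 2, 8, 9, 11, 13, 14).

6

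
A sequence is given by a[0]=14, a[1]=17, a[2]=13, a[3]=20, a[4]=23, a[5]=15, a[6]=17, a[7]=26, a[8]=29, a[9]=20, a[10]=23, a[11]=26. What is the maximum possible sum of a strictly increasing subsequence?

129

Let S[i] be the best sum of a strictly increasing subsequence ending at i:
i:       0   1   2   3   4   5   6   7   8   9  10  11
a[i]:   14  17  13  20  23  15  17  26  29  20  23  26
S:      14  31  13  51  74  29  46 100 129  66  89 115
Maximum is 129 (e.g. 14 + 17 + 20 + 23 + 26 + 29).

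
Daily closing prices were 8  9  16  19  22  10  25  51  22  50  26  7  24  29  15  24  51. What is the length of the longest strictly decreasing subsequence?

5

Negate each value so 'decreasing' becomes 'increasing', then run patience tails on the negated sequence:
-8 → extends → [-8]
-9 → replaces -8 → [-9]
-16 → replaces -9 → [-16]
-19 → replaces -16 → [-19]
-22 → replaces -19 → [-22]
-10 → extends → [-22, -10]
-25 → replaces -22 → [-25, -10]
-51 → replaces -25 → [-51, -10]
-22 → replaces -10 → [-51, -22]
-50 → replaces -22 → [-51, -50]
-26 → extends → [-51, -50, -26]
-7 → extends → [-51, -50, -26, -7]
-24 → replaces -7 → [-51, -50, -26, -24]
-29 → replaces -26 → [-51, -50, -29, -24]
-15 → extends → [-51, -50, -29, -24, -15]
-24 → already a tail → [-51, -50, -29, -24, -15]
-51 → already a tail → [-51, -50, -29, -24, -15]
Five tails, so the longest strictly decreasing subsequence of the original has length 5.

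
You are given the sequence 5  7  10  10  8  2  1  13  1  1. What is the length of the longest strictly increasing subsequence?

Track the smallest tail for each achievable length (strict):
5 → extends → [5]
7 → extends → [5, 7]
10 → extends → [5, 7, 10]
10 → already a tail → [5, 7, 10]
8 → replaces 10 → [5, 7, 8]
2 → replaces 5 → [2, 7, 8]
1 → replaces 2 → [1, 7, 8]
13 → extends → [1, 7, 8, 13]
1 → already a tail → [1, 7, 8, 13]
1 → already a tail → [1, 7, 8, 13]
Four tails, so the longest strictly increasing subsequence has length 4 (e.g. 5, 7, 10, 13).

4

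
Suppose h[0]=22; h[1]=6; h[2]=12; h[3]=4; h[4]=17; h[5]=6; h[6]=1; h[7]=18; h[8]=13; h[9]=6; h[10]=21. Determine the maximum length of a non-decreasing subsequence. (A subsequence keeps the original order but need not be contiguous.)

Track the smallest tail for each achievable length (allowing ties):
22 → extends → [22]
6 → replaces 22 → [6]
12 → extends → [6, 12]
4 → replaces 6 → [4, 12]
17 → extends → [4, 12, 17]
6 → replaces 12 → [4, 6, 17]
1 → replaces 4 → [1, 6, 17]
18 → extends → [1, 6, 17, 18]
13 → replaces 17 → [1, 6, 13, 18]
6 → replaces 13 → [1, 6, 6, 18]
21 → extends → [1, 6, 6, 18, 21]
Five tails, so the longest non-decreasing subsequence has length 5 (e.g. 6, 12, 17, 18, 21).

5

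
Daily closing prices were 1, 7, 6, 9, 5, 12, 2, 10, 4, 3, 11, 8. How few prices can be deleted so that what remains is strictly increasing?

7

Fewest deletions = n − (longest strictly increasing subsequence).
Patience tails:
1 → extends → [1]
7 → extends → [1, 7]
6 → replaces 7 → [1, 6]
9 → extends → [1, 6, 9]
5 → replaces 6 → [1, 5, 9]
12 → extends → [1, 5, 9, 12]
2 → replaces 5 → [1, 2, 9, 12]
10 → replaces 12 → [1, 2, 9, 10]
4 → replaces 9 → [1, 2, 4, 10]
3 → replaces 4 → [1, 2, 3, 10]
11 → extends → [1, 2, 3, 10, 11]
8 → replaces 10 → [1, 2, 3, 8, 11]
Longest strictly increasing subsequence has length 5, so deletions = 12 − 5 = 7.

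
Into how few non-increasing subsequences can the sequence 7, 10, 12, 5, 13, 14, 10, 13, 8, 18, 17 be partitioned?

6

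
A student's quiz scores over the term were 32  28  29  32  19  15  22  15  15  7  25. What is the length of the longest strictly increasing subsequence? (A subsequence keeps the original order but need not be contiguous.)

3

Let dp[i] be the length of the longest such subsequence ending at index i:
i:      1  2  3  4  5  6  7  8  9 10 11
a[i]:  32 28 29 32 19 15 22 15 15  7 25
dp:     1  1  2  3  1  1  2  1  1  1  3
Maximum dp value is 3.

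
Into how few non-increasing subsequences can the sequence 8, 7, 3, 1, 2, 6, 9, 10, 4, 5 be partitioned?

5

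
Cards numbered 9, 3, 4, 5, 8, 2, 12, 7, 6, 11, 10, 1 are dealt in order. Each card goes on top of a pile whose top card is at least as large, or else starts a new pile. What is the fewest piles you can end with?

5

Place each on the leftmost legal pile:
9 → new pile 1 (tops now [9])
3 → pile 1 (tops now [3])
4 → new pile 2 (tops now [3, 4])
5 → new pile 3 (tops now [3, 4, 5])
8 → new pile 4 (tops now [3, 4, 5, 8])
2 → pile 1 (tops now [2, 4, 5, 8])
12 → new pile 5 (tops now [2, 4, 5, 8, 12])
7 → pile 4 (tops now [2, 4, 5, 7, 12])
6 → pile 4 (tops now [2, 4, 5, 6, 12])
11 → pile 5 (tops now [2, 4, 5, 6, 11])
10 → pile 5 (tops now [2, 4, 5, 6, 10])
1 → pile 1 (tops now [1, 4, 5, 6, 10])
Five piles.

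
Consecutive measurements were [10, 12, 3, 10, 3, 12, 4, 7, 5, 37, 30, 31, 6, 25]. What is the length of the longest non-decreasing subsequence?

6

Let dp[i] be the length of the longest such subsequence ending at index i:
i:      1  2  3  4  5  6  7  8  9 10 11 12 13 14
a[i]:  10 12  3 10  3 12  4  7  5 37 30 31  6 25
dp:     1  2  1  2  2  3  3  4  4  5  5  6  5  6
Maximum dp value is 6.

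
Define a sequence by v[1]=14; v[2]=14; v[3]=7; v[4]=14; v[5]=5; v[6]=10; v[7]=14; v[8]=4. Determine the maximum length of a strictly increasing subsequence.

3

Track the smallest tail for each achievable length (strict):
14 → extends → [14]
14 → already a tail → [14]
7 → replaces 14 → [7]
14 → extends → [7, 14]
5 → replaces 7 → [5, 14]
10 → replaces 14 → [5, 10]
14 → extends → [5, 10, 14]
4 → replaces 5 → [4, 10, 14]
Three tails, so the longest strictly increasing subsequence has length 3 (e.g. 7, 10, 14).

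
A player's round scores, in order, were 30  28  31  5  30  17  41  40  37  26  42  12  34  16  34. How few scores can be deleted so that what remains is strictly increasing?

Fewest deletions = n − (longest strictly increasing subsequence).
i:      1  2  3  4  5  6  7  8  9 10 11 12 13 14 15
a[i]:  30 28 31  5 30 17 41 40 37 26 42 12 34 16 34
dp:     1  1  2  1  2  2  3  3  3  3  4  2  4  3  4
max dp = 4, so deletions = 15 − 4 = 11.

11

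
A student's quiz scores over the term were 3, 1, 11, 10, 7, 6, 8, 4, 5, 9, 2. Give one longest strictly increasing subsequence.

3, 7, 8, 9

Patience tails give the LIS length; then backtrack through the dp parents:
3 → extends → [3]
1 → replaces 3 → [1]
11 → extends → [1, 11]
10 → replaces 11 → [1, 10]
7 → replaces 10 → [1, 7]
6 → replaces 7 → [1, 6]
8 → extends → [1, 6, 8]
4 → replaces 6 → [1, 4, 8]
5 → replaces 8 → [1, 4, 5]
9 → extends → [1, 4, 5, 9]
2 → replaces 4 → [1, 2, 5, 9]
Length 4; one witness is 3, 7, 8, 9.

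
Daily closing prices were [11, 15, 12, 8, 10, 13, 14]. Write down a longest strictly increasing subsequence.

11, 12, 13, 14

Patience tails give the LIS length; then backtrack through the dp parents:
11 → extends → [11]
15 → extends → [11, 15]
12 → replaces 15 → [11, 12]
8 → replaces 11 → [8, 12]
10 → replaces 12 → [8, 10]
13 → extends → [8, 10, 13]
14 → extends → [8, 10, 13, 14]
Length 4; one witness is 11, 12, 13, 14.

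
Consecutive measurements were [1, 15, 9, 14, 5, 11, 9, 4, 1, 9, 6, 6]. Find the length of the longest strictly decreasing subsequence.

6

Let dp[i] be the longest strictly decreasing subsequence ending at i:
i:      1  2  3  4  5  6  7  8  9 10 11 12
a[i]:   1 15  9 14  5 11  9  4  1  9  6  6
dp:     1  1  2  2  3  3  4  5  6  4  5  5
Maximum is 6.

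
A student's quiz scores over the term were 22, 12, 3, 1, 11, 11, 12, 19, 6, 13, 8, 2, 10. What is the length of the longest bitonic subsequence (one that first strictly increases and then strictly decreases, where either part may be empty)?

inc[i] = longest strictly increasing subsequence ending at i; dec[i] = longest strictly decreasing subsequence starting at i:
i:      1  2  3  4  5  6  7  8  9 10 11 12 13
a[i]:  22 12  3  1 11 11 12 19  6 13  8  2 10
inc:    1  1  1  1  2  2  3  4  2  4  3  2  4
dec:    5  4  2  1  3  3  3  4  2  3  2  1  1
Best peak at i=8 (value 19): inc=4, dec=4, length 4+4−1 = 7.

7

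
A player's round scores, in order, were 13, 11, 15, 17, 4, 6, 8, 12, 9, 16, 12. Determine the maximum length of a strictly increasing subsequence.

5

Track the smallest tail for each achievable length (strict):
13 → extends → [13]
11 → replaces 13 → [11]
15 → extends → [11, 15]
17 → extends → [11, 15, 17]
4 → replaces 11 → [4, 15, 17]
6 → replaces 15 → [4, 6, 17]
8 → replaces 17 → [4, 6, 8]
12 → extends → [4, 6, 8, 12]
9 → replaces 12 → [4, 6, 8, 9]
16 → extends → [4, 6, 8, 9, 16]
12 → replaces 16 → [4, 6, 8, 9, 12]
Five tails, so the longest strictly increasing subsequence has length 5 (e.g. 4, 6, 8, 12, 16).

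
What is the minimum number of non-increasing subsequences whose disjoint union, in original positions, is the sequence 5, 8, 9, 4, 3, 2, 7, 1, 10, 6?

4

Place each on the leftmost legal pile:
5 → new pile 1 (tops now [5])
8 → new pile 2 (tops now [5, 8])
9 → new pile 3 (tops now [5, 8, 9])
4 → pile 1 (tops now [4, 8, 9])
3 → pile 1 (tops now [3, 8, 9])
2 → pile 1 (tops now [2, 8, 9])
7 → pile 2 (tops now [2, 7, 9])
1 → pile 1 (tops now [1, 7, 9])
10 → new pile 4 (tops now [1, 7, 9, 10])
6 → pile 2 (tops now [1, 6, 9, 10])
Four piles.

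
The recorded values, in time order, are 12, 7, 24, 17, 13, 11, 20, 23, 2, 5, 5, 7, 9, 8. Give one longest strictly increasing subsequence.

12, 17, 20, 23

Patience tails give the LIS length; then backtrack through the dp parents:
12 → extends → [12]
7 → replaces 12 → [7]
24 → extends → [7, 24]
17 → replaces 24 → [7, 17]
13 → replaces 17 → [7, 13]
11 → replaces 13 → [7, 11]
20 → extends → [7, 11, 20]
23 → extends → [7, 11, 20, 23]
2 → replaces 7 → [2, 11, 20, 23]
5 → replaces 11 → [2, 5, 20, 23]
5 → already a tail → [2, 5, 20, 23]
7 → replaces 20 → [2, 5, 7, 23]
9 → replaces 23 → [2, 5, 7, 9]
8 → replaces 9 → [2, 5, 7, 8]
Length 4; one witness is 12, 17, 20, 23.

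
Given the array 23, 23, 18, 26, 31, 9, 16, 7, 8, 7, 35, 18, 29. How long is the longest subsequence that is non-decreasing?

5

Track the smallest tail for each achievable length (allowing ties):
23 → extends → [23]
23 → extends → [23, 23]
18 → replaces 23 → [18, 23]
26 → extends → [18, 23, 26]
31 → extends → [18, 23, 26, 31]
9 → replaces 18 → [9, 23, 26, 31]
16 → replaces 23 → [9, 16, 26, 31]
7 → replaces 9 → [7, 16, 26, 31]
8 → replaces 16 → [7, 8, 26, 31]
7 → replaces 8 → [7, 7, 26, 31]
35 → extends → [7, 7, 26, 31, 35]
18 → replaces 26 → [7, 7, 18, 31, 35]
29 → replaces 31 → [7, 7, 18, 29, 35]
Five tails, so the longest non-decreasing subsequence has length 5 (e.g. 23, 23, 26, 31, 35).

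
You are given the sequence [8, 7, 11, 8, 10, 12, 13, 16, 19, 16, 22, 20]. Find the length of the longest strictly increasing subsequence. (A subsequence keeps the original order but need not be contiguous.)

8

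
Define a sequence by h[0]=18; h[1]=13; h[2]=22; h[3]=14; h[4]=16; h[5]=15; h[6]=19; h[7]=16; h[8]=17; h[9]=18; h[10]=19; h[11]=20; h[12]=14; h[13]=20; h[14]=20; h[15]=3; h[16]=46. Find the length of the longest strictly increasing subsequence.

9

Track the smallest tail for each achievable length (strict):
18 → extends → [18]
13 → replaces 18 → [13]
22 → extends → [13, 22]
14 → replaces 22 → [13, 14]
16 → extends → [13, 14, 16]
15 → replaces 16 → [13, 14, 15]
19 → extends → [13, 14, 15, 19]
16 → replaces 19 → [13, 14, 15, 16]
17 → extends → [13, 14, 15, 16, 17]
18 → extends → [13, 14, 15, 16, 17, 18]
19 → extends → [13, 14, 15, 16, 17, 18, 19]
20 → extends → [13, 14, 15, 16, 17, 18, 19, 20]
14 → already a tail → [13, 14, 15, 16, 17, 18, 19, 20]
20 → already a tail → [13, 14, 15, 16, 17, 18, 19, 20]
20 → already a tail → [13, 14, 15, 16, 17, 18, 19, 20]
3 → replaces 13 → [3, 14, 15, 16, 17, 18, 19, 20]
46 → extends → [3, 14, 15, 16, 17, 18, 19, 20, 46]
Nine tails, so the longest strictly increasing subsequence has length 9 (e.g. 13, 14, 15, 16, 17, 18, 19, 20, 46).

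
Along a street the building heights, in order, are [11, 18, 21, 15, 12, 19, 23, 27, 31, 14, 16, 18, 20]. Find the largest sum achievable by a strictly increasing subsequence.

131

Let S[i] be the best sum of a strictly increasing subsequence ending at i:
i:       1   2   3   4   5   6   7   8   9  10  11  12  13
a[i]:   11  18  21  15  12  19  23  27  31  14  16  18  20
S:      11  29  50  26  23  48  73 100 131  37  53  71  91
Maximum is 131 (e.g. 11 + 18 + 21 + 23 + 27 + 31).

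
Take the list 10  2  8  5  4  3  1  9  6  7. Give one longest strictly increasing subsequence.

Patience tails give the LIS length; then backtrack through the dp parents:
10 → extends → [10]
2 → replaces 10 → [2]
8 → extends → [2, 8]
5 → replaces 8 → [2, 5]
4 → replaces 5 → [2, 4]
3 → replaces 4 → [2, 3]
1 → replaces 2 → [1, 3]
9 → extends → [1, 3, 9]
6 → replaces 9 → [1, 3, 6]
7 → extends → [1, 3, 6, 7]
Length 4; one witness is 2, 5, 6, 7.

2, 5, 6, 7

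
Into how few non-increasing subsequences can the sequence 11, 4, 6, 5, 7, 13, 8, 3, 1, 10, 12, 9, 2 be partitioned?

6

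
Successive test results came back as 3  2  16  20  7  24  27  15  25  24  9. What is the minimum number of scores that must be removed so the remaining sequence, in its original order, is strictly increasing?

Fewest deletions = n − (longest strictly increasing subsequence).
Patience tails:
3 → extends → [3]
2 → replaces 3 → [2]
16 → extends → [2, 16]
20 → extends → [2, 16, 20]
7 → replaces 16 → [2, 7, 20]
24 → extends → [2, 7, 20, 24]
27 → extends → [2, 7, 20, 24, 27]
15 → replaces 20 → [2, 7, 15, 24, 27]
25 → replaces 27 → [2, 7, 15, 24, 25]
24 → already a tail → [2, 7, 15, 24, 25]
9 → replaces 15 → [2, 7, 9, 24, 25]
Longest strictly increasing subsequence has length 5, so deletions = 11 − 5 = 6.

6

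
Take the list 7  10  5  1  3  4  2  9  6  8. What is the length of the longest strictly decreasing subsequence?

4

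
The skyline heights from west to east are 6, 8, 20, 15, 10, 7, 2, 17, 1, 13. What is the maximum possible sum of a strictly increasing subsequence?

Let S[i] be the best sum of a strictly increasing subsequence ending at i:
i:      1  2  3  4  5  6  7  8  9 10
a[i]:   6  8 20 15 10  7  2 17  1 13
S:      6 14 34 29 24 13  2 46  1 37
Maximum is 46 (e.g. 6 + 8 + 15 + 17).

46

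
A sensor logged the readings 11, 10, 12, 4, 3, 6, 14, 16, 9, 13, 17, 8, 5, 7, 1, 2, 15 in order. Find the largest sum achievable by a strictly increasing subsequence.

70

Let S[i] be the best sum of a strictly increasing subsequence ending at i:
i:      1  2  3  4  5  6  7  8  9 10 11 12 13 14 15 16 17
a[i]:  11 10 12  4  3  6 14 16  9 13 17  8  5  7  1  2 15
S:     11 10 23  4  3 10 37 53 19 36 70 18  9 17  1  3 52
Maximum is 70 (e.g. 11 + 12 + 14 + 16 + 17).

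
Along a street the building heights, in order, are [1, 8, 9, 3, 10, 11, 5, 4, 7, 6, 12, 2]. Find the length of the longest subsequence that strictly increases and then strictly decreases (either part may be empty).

8

inc[i] = longest strictly increasing subsequence ending at i; dec[i] = longest strictly decreasing subsequence starting at i:
i:      1  2  3  4  5  6  7  8  9 10 11 12
a[i]:   1  8  9  3 10 11  5  4  7  6 12  2
inc:    1  2  3  2  4  5  3  3  4  4  6  2
dec:    1  4  4  2  4  4  3  2  3  2  2  1
Best peak at i=6 (value 11): inc=5, dec=4, length 5+4−1 = 8.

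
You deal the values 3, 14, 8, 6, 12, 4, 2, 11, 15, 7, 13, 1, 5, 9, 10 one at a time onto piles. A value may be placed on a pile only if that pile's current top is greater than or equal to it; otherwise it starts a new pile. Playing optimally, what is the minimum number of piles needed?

Place each on the leftmost legal pile:
3 → new pile 1 (tops now [3])
14 → new pile 2 (tops now [3, 14])
8 → pile 2 (tops now [3, 8])
6 → pile 2 (tops now [3, 6])
12 → new pile 3 (tops now [3, 6, 12])
4 → pile 2 (tops now [3, 4, 12])
2 → pile 1 (tops now [2, 4, 12])
11 → pile 3 (tops now [2, 4, 11])
15 → new pile 4 (tops now [2, 4, 11, 15])
7 → pile 3 (tops now [2, 4, 7, 15])
13 → pile 4 (tops now [2, 4, 7, 13])
1 → pile 1 (tops now [1, 4, 7, 13])
5 → pile 3 (tops now [1, 4, 5, 13])
9 → pile 4 (tops now [1, 4, 5, 9])
10 → new pile 5 (tops now [1, 4, 5, 9, 10])
Five piles.

5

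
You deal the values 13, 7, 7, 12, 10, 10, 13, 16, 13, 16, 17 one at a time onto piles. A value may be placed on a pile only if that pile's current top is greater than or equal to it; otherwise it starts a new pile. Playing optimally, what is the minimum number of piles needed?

5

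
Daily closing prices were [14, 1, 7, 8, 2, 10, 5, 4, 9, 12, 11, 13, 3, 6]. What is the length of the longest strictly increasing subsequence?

6

Let dp[i] be the length of the longest such subsequence ending at index i:
i:      1  2  3  4  5  6  7  8  9 10 11 12 13 14
a[i]:  14  1  7  8  2 10  5  4  9 12 11 13  3  6
dp:     1  1  2  3  2  4  3  3  4  5  5  6  3  4
Maximum dp value is 6.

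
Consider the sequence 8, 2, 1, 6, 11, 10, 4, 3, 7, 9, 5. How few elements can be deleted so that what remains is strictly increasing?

7

Fewest deletions = n − (longest strictly increasing subsequence).
Patience tails:
8 → extends → [8]
2 → replaces 8 → [2]
1 → replaces 2 → [1]
6 → extends → [1, 6]
11 → extends → [1, 6, 11]
10 → replaces 11 → [1, 6, 10]
4 → replaces 6 → [1, 4, 10]
3 → replaces 4 → [1, 3, 10]
7 → replaces 10 → [1, 3, 7]
9 → extends → [1, 3, 7, 9]
5 → replaces 7 → [1, 3, 5, 9]
Longest strictly increasing subsequence has length 4, so deletions = 11 − 4 = 7.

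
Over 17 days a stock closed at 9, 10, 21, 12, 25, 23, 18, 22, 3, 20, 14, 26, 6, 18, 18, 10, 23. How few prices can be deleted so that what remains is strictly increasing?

11

Fewest deletions = n − (longest strictly increasing subsequence).
Patience tails:
9 → extends → [9]
10 → extends → [9, 10]
21 → extends → [9, 10, 21]
12 → replaces 21 → [9, 10, 12]
25 → extends → [9, 10, 12, 25]
23 → replaces 25 → [9, 10, 12, 23]
18 → replaces 23 → [9, 10, 12, 18]
22 → extends → [9, 10, 12, 18, 22]
3 → replaces 9 → [3, 10, 12, 18, 22]
20 → replaces 22 → [3, 10, 12, 18, 20]
14 → replaces 18 → [3, 10, 12, 14, 20]
26 → extends → [3, 10, 12, 14, 20, 26]
6 → replaces 10 → [3, 6, 12, 14, 20, 26]
18 → replaces 20 → [3, 6, 12, 14, 18, 26]
18 → already a tail → [3, 6, 12, 14, 18, 26]
10 → replaces 12 → [3, 6, 10, 14, 18, 26]
23 → replaces 26 → [3, 6, 10, 14, 18, 23]
Longest strictly increasing subsequence has length 6, so deletions = 17 − 6 = 11.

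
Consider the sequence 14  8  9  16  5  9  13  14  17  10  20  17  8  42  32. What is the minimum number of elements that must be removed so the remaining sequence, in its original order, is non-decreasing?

7

Fewest deletions = n − (longest non-decreasing subsequence).
i:      1  2  3  4  5  6  7  8  9 10 11 12 13 14 15
a[i]:  14  8  9 16  5  9 13 14 17 10 20 17  8 42 32
dp:     1  1  2  3  1  3  4  5  6  4  7  7  2  8  8
max dp = 8, so deletions = 15 − 8 = 7.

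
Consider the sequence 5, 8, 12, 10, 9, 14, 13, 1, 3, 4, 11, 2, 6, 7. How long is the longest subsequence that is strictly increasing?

Let dp[i] be the length of the longest such subsequence ending at index i:
i:      1  2  3  4  5  6  7  8  9 10 11 12 13 14
a[i]:   5  8 12 10  9 14 13  1  3  4 11  2  6  7
dp:     1  2  3  3  3  4  4  1  2  3  4  2  4  5
Maximum dp value is 5.

5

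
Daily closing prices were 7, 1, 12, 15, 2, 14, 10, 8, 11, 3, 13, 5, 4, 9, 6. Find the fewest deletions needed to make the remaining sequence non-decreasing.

Fewest deletions = n − (longest non-decreasing subsequence).
Patience tails:
7 → extends → [7]
1 → replaces 7 → [1]
12 → extends → [1, 12]
15 → extends → [1, 12, 15]
2 → replaces 12 → [1, 2, 15]
14 → replaces 15 → [1, 2, 14]
10 → replaces 14 → [1, 2, 10]
8 → replaces 10 → [1, 2, 8]
11 → extends → [1, 2, 8, 11]
3 → replaces 8 → [1, 2, 3, 11]
13 → extends → [1, 2, 3, 11, 13]
5 → replaces 11 → [1, 2, 3, 5, 13]
4 → replaces 5 → [1, 2, 3, 4, 13]
9 → replaces 13 → [1, 2, 3, 4, 9]
6 → replaces 9 → [1, 2, 3, 4, 6]
Longest non-decreasing subsequence has length 5, so deletions = 15 − 5 = 10.

10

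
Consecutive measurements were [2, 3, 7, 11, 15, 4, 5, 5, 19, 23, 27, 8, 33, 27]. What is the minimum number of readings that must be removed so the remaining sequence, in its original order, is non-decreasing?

Fewest deletions = n − (longest non-decreasing subsequence).
i:      1  2  3  4  5  6  7  8  9 10 11 12 13 14
a[i]:   2  3  7 11 15  4  5  5 19 23 27  8 33 27
dp:     1  2  3  4  5  3  4  5  6  7  8  6  9  9
max dp = 9, so deletions = 14 − 9 = 5.

5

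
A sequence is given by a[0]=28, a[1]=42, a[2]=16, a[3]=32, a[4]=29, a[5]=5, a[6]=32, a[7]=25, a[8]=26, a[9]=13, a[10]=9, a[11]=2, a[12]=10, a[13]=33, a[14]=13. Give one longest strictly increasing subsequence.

Patience tails give the LIS length; then backtrack through the dp parents:
28 → extends → [28]
42 → extends → [28, 42]
16 → replaces 28 → [16, 42]
32 → replaces 42 → [16, 32]
29 → replaces 32 → [16, 29]
5 → replaces 16 → [5, 29]
32 → extends → [5, 29, 32]
25 → replaces 29 → [5, 25, 32]
26 → replaces 32 → [5, 25, 26]
13 → replaces 25 → [5, 13, 26]
9 → replaces 13 → [5, 9, 26]
2 → replaces 5 → [2, 9, 26]
10 → replaces 26 → [2, 9, 10]
33 → extends → [2, 9, 10, 33]
13 → replaces 33 → [2, 9, 10, 13]
Length 4; one witness is 28, 29, 32, 33.

28, 29, 32, 33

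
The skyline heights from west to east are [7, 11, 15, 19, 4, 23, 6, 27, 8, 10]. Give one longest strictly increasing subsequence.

Patience tails give the LIS length; then backtrack through the dp parents:
7 → extends → [7]
11 → extends → [7, 11]
15 → extends → [7, 11, 15]
19 → extends → [7, 11, 15, 19]
4 → replaces 7 → [4, 11, 15, 19]
23 → extends → [4, 11, 15, 19, 23]
6 → replaces 11 → [4, 6, 15, 19, 23]
27 → extends → [4, 6, 15, 19, 23, 27]
8 → replaces 15 → [4, 6, 8, 19, 23, 27]
10 → replaces 19 → [4, 6, 8, 10, 23, 27]
Length 6; one witness is 7, 11, 15, 19, 23, 27.

7, 11, 15, 19, 23, 27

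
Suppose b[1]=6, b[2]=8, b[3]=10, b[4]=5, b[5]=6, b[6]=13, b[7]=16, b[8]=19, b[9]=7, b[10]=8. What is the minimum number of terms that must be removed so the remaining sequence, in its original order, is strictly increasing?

4

Fewest deletions = n − (longest strictly increasing subsequence).
Patience tails:
6 → extends → [6]
8 → extends → [6, 8]
10 → extends → [6, 8, 10]
5 → replaces 6 → [5, 8, 10]
6 → replaces 8 → [5, 6, 10]
13 → extends → [5, 6, 10, 13]
16 → extends → [5, 6, 10, 13, 16]
19 → extends → [5, 6, 10, 13, 16, 19]
7 → replaces 10 → [5, 6, 7, 13, 16, 19]
8 → replaces 13 → [5, 6, 7, 8, 16, 19]
Longest strictly increasing subsequence has length 6, so deletions = 10 − 6 = 4.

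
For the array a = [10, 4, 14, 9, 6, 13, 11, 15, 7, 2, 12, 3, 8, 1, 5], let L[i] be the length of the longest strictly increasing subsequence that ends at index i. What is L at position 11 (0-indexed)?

dp[i] = 1 + max{dp[j] : j<i, a[j]<a[i]} (or 1 if no such j):
i:      0  1  2  3  4  5  6  7  8  9 10 11 12 13 14
a[i]:  10  4 14  9  6 13 11 15  7  2 12  3  8  1  5
dp:     1  1  2  2  2  3  3  4  3  1  4  2  4  1  3
At index 11 the value is 2.

2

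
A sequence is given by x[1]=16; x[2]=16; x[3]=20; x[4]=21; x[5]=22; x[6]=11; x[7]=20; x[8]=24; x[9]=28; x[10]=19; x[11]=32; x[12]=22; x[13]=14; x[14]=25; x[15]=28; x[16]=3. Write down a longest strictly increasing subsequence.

16, 20, 21, 22, 24, 28, 32

Patience tails give the LIS length; then backtrack through the dp parents:
16 → extends → [16]
16 → already a tail → [16]
20 → extends → [16, 20]
21 → extends → [16, 20, 21]
22 → extends → [16, 20, 21, 22]
11 → replaces 16 → [11, 20, 21, 22]
20 → already a tail → [11, 20, 21, 22]
24 → extends → [11, 20, 21, 22, 24]
28 → extends → [11, 20, 21, 22, 24, 28]
19 → replaces 20 → [11, 19, 21, 22, 24, 28]
32 → extends → [11, 19, 21, 22, 24, 28, 32]
22 → already a tail → [11, 19, 21, 22, 24, 28, 32]
14 → replaces 19 → [11, 14, 21, 22, 24, 28, 32]
25 → replaces 28 → [11, 14, 21, 22, 24, 25, 32]
28 → replaces 32 → [11, 14, 21, 22, 24, 25, 28]
3 → replaces 11 → [3, 14, 21, 22, 24, 25, 28]
Length 7; one witness is 16, 20, 21, 22, 24, 28, 32.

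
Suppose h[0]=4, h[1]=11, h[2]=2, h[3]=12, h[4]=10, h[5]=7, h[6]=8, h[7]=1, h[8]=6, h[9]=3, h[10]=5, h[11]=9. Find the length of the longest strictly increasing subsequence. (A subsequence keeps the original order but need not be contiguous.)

Let dp[i] be the length of the longest such subsequence ending at index i:
i:      0  1  2  3  4  5  6  7  8  9 10 11
h[i]:   4 11  2 12 10  7  8  1  6  3  5  9
dp:     1  2  1  3  2  2  3  1  2  2  3  4
Maximum dp value is 4.

4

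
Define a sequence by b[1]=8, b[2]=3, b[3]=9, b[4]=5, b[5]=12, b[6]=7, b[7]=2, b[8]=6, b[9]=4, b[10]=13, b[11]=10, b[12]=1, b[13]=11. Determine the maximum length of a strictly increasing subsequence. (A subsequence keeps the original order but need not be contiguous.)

Track the smallest tail for each achievable length (strict):
8 → extends → [8]
3 → replaces 8 → [3]
9 → extends → [3, 9]
5 → replaces 9 → [3, 5]
12 → extends → [3, 5, 12]
7 → replaces 12 → [3, 5, 7]
2 → replaces 3 → [2, 5, 7]
6 → replaces 7 → [2, 5, 6]
4 → replaces 5 → [2, 4, 6]
13 → extends → [2, 4, 6, 13]
10 → replaces 13 → [2, 4, 6, 10]
1 → replaces 2 → [1, 4, 6, 10]
11 → extends → [1, 4, 6, 10, 11]
Five tails, so the longest strictly increasing subsequence has length 5 (e.g. 3, 5, 7, 10, 11).

5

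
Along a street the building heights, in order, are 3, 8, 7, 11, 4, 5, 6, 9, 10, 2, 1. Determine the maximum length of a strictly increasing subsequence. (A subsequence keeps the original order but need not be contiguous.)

6

Track the smallest tail for each achievable length (strict):
3 → extends → [3]
8 → extends → [3, 8]
7 → replaces 8 → [3, 7]
11 → extends → [3, 7, 11]
4 → replaces 7 → [3, 4, 11]
5 → replaces 11 → [3, 4, 5]
6 → extends → [3, 4, 5, 6]
9 → extends → [3, 4, 5, 6, 9]
10 → extends → [3, 4, 5, 6, 9, 10]
2 → replaces 3 → [2, 4, 5, 6, 9, 10]
1 → replaces 2 → [1, 4, 5, 6, 9, 10]
Six tails, so the longest strictly increasing subsequence has length 6 (e.g. 3, 4, 5, 6, 9, 10).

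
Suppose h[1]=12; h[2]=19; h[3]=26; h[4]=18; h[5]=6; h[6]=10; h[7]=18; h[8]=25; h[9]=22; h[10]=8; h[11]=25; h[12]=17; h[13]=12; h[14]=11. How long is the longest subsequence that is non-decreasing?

5

Let dp[i] be the length of the longest such subsequence ending at index i:
i:      1  2  3  4  5  6  7  8  9 10 11 12 13 14
h[i]:  12 19 26 18  6 10 18 25 22  8 25 17 12 11
dp:     1  2  3  2  1  2  3  4  4  2  5  3  3  3
Maximum dp value is 5.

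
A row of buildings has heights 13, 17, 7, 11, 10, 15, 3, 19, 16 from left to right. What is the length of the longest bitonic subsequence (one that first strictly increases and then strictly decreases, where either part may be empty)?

inc[i] = longest strictly increasing subsequence ending at i; dec[i] = longest strictly decreasing subsequence starting at i:
i:      1  2  3  4  5  6  7  8  9
a[i]:  13 17  7 11 10 15  3 19 16
inc:    1  2  1  2  2  3  1  4  4
dec:    4  4  2  3  2  2  1  2  1
Best peak at i=2 (value 17): inc=2, dec=4, length 2+4−1 = 5.

5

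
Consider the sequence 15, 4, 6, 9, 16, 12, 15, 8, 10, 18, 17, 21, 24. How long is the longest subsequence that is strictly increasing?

Let dp[i] be the length of the longest such subsequence ending at index i:
i:      1  2  3  4  5  6  7  8  9 10 11 12 13
a[i]:  15  4  6  9 16 12 15  8 10 18 17 21 24
dp:     1  1  2  3  4  4  5  3  4  6  6  7  8
Maximum dp value is 8.

8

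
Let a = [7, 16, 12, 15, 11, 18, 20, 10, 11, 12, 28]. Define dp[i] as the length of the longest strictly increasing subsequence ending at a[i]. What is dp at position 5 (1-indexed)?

dp[i] = 1 + max{dp[j] : j<i, a[j]<a[i]} (or 1 if no such j):
i:      1  2  3  4  5  6  7  8  9 10 11
a[i]:   7 16 12 15 11 18 20 10 11 12 28
dp:     1  2  2  3  2  4  5  2  3  4  6
At index 5 the value is 2.

2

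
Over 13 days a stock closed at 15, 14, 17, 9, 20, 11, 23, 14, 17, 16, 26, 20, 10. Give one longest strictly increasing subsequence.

15, 17, 20, 23, 26

Patience tails give the LIS length; then backtrack through the dp parents:
15 → extends → [15]
14 → replaces 15 → [14]
17 → extends → [14, 17]
9 → replaces 14 → [9, 17]
20 → extends → [9, 17, 20]
11 → replaces 17 → [9, 11, 20]
23 → extends → [9, 11, 20, 23]
14 → replaces 20 → [9, 11, 14, 23]
17 → replaces 23 → [9, 11, 14, 17]
16 → replaces 17 → [9, 11, 14, 16]
26 → extends → [9, 11, 14, 16, 26]
20 → replaces 26 → [9, 11, 14, 16, 20]
10 → replaces 11 → [9, 10, 14, 16, 20]
Length 5; one witness is 15, 17, 20, 23, 26.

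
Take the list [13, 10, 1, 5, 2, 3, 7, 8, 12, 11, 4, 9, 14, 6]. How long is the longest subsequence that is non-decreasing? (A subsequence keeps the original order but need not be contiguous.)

Track the smallest tail for each achievable length (allowing ties):
13 → extends → [13]
10 → replaces 13 → [10]
1 → replaces 10 → [1]
5 → extends → [1, 5]
2 → replaces 5 → [1, 2]
3 → extends → [1, 2, 3]
7 → extends → [1, 2, 3, 7]
8 → extends → [1, 2, 3, 7, 8]
12 → extends → [1, 2, 3, 7, 8, 12]
11 → replaces 12 → [1, 2, 3, 7, 8, 11]
4 → replaces 7 → [1, 2, 3, 4, 8, 11]
9 → replaces 11 → [1, 2, 3, 4, 8, 9]
14 → extends → [1, 2, 3, 4, 8, 9, 14]
6 → replaces 8 → [1, 2, 3, 4, 6, 9, 14]
Seven tails, so the longest non-decreasing subsequence has length 7 (e.g. 1, 2, 3, 7, 8, 12, 14).

7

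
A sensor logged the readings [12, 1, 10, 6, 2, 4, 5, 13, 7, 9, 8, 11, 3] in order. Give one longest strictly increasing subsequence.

Patience tails give the LIS length; then backtrack through the dp parents:
12 → extends → [12]
1 → replaces 12 → [1]
10 → extends → [1, 10]
6 → replaces 10 → [1, 6]
2 → replaces 6 → [1, 2]
4 → extends → [1, 2, 4]
5 → extends → [1, 2, 4, 5]
13 → extends → [1, 2, 4, 5, 13]
7 → replaces 13 → [1, 2, 4, 5, 7]
9 → extends → [1, 2, 4, 5, 7, 9]
8 → replaces 9 → [1, 2, 4, 5, 7, 8]
11 → extends → [1, 2, 4, 5, 7, 8, 11]
3 → replaces 4 → [1, 2, 3, 5, 7, 8, 11]
Length 7; one witness is 1, 2, 4, 5, 7, 9, 11.

1, 2, 4, 5, 7, 9, 11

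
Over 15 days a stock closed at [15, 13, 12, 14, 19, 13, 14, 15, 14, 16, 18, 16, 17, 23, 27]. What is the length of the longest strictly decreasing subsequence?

Let dp[i] be the longest strictly decreasing subsequence ending at i:
i:      1  2  3  4  5  6  7  8  9 10 11 12 13 14 15
a[i]:  15 13 12 14 19 13 14 15 14 16 18 16 17 23 27
dp:     1  2  3  2  1  3  2  2  3  2  2  3  3  1  1
Maximum is 3.

3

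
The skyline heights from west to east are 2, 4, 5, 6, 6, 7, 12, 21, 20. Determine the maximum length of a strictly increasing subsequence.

7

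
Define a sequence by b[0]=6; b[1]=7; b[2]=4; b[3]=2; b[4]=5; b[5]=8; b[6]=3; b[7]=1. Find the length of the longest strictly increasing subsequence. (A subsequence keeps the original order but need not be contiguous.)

Track the smallest tail for each achievable length (strict):
6 → extends → [6]
7 → extends → [6, 7]
4 → replaces 6 → [4, 7]
2 → replaces 4 → [2, 7]
5 → replaces 7 → [2, 5]
8 → extends → [2, 5, 8]
3 → replaces 5 → [2, 3, 8]
1 → replaces 2 → [1, 3, 8]
Three tails, so the longest strictly increasing subsequence has length 3 (e.g. 6, 7, 8).

3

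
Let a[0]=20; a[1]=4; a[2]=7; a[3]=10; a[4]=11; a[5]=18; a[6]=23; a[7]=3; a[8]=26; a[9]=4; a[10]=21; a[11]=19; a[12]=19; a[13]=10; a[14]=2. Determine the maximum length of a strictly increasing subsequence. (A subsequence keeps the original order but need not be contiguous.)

Track the smallest tail for each achievable length (strict):
20 → extends → [20]
4 → replaces 20 → [4]
7 → extends → [4, 7]
10 → extends → [4, 7, 10]
11 → extends → [4, 7, 10, 11]
18 → extends → [4, 7, 10, 11, 18]
23 → extends → [4, 7, 10, 11, 18, 23]
3 → replaces 4 → [3, 7, 10, 11, 18, 23]
26 → extends → [3, 7, 10, 11, 18, 23, 26]
4 → replaces 7 → [3, 4, 10, 11, 18, 23, 26]
21 → replaces 23 → [3, 4, 10, 11, 18, 21, 26]
19 → replaces 21 → [3, 4, 10, 11, 18, 19, 26]
19 → already a tail → [3, 4, 10, 11, 18, 19, 26]
10 → already a tail → [3, 4, 10, 11, 18, 19, 26]
2 → replaces 3 → [2, 4, 10, 11, 18, 19, 26]
Seven tails, so the longest strictly increasing subsequence has length 7 (e.g. 4, 7, 10, 11, 18, 23, 26).

7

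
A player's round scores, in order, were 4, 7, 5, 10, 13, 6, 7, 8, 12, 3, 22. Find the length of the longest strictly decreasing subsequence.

3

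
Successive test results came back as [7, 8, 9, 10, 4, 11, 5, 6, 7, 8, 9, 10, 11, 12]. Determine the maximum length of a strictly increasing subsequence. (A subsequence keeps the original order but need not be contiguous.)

9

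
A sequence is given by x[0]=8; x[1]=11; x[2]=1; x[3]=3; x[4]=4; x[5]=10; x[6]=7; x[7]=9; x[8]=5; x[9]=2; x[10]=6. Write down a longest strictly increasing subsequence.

1, 3, 4, 7, 9

Patience tails give the LIS length; then backtrack through the dp parents:
8 → extends → [8]
11 → extends → [8, 11]
1 → replaces 8 → [1, 11]
3 → replaces 11 → [1, 3]
4 → extends → [1, 3, 4]
10 → extends → [1, 3, 4, 10]
7 → replaces 10 → [1, 3, 4, 7]
9 → extends → [1, 3, 4, 7, 9]
5 → replaces 7 → [1, 3, 4, 5, 9]
2 → replaces 3 → [1, 2, 4, 5, 9]
6 → replaces 9 → [1, 2, 4, 5, 6]
Length 5; one witness is 1, 3, 4, 7, 9.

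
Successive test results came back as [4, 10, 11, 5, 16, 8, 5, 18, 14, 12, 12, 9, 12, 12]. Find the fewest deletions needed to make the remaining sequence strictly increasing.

9

Fewest deletions = n − (longest strictly increasing subsequence).
Patience tails:
4 → extends → [4]
10 → extends → [4, 10]
11 → extends → [4, 10, 11]
5 → replaces 10 → [4, 5, 11]
16 → extends → [4, 5, 11, 16]
8 → replaces 11 → [4, 5, 8, 16]
5 → already a tail → [4, 5, 8, 16]
18 → extends → [4, 5, 8, 16, 18]
14 → replaces 16 → [4, 5, 8, 14, 18]
12 → replaces 14 → [4, 5, 8, 12, 18]
12 → already a tail → [4, 5, 8, 12, 18]
9 → replaces 12 → [4, 5, 8, 9, 18]
12 → replaces 18 → [4, 5, 8, 9, 12]
12 → already a tail → [4, 5, 8, 9, 12]
Longest strictly increasing subsequence has length 5, so deletions = 14 − 5 = 9.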